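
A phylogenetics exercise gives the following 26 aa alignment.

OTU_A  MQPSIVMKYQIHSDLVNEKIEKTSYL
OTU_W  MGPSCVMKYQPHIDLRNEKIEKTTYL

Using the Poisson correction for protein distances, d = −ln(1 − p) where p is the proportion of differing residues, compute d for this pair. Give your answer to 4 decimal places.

0.2624

The sequences differ at positions 2 (Q/G), 5 (I/C), 11 (I/P), 13 (S/I), 16 (V/R), 24 (S/T).
p = 6/26 = 0.230769.
d = −ln(1 − 0.230769) = −ln(0.769231) = 0.2624.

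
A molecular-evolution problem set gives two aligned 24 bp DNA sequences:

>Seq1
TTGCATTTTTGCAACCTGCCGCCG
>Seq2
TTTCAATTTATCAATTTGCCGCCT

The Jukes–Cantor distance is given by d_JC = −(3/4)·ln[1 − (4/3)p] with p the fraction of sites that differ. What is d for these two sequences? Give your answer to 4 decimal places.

0.3694

Differing sites — 3:G/T; 6:T/A; 10:T/A; 11:G/T; 15:C/T; 16:C/T; 24:G/T.
p = 7/24 = 0.291667.
d = −0.75 · ln(1 − (4/3)·0.291667) = −0.75 · ln(0.611111) = −0.75 · (-0.492477) = 0.3694.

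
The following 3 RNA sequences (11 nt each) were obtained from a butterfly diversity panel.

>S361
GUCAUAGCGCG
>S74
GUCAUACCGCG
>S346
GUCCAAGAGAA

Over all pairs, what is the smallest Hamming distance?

1

Pairwise Hamming distances:
  S361 vs S74: 1
  S361 vs S346: 5
  S74 vs S346: 6
The smallest is 1, between S361 and S74.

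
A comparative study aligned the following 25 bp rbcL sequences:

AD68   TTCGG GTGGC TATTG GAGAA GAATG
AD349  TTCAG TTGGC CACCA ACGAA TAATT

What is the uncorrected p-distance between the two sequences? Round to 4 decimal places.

0.4000

Differing sites — 4:G/A; 6:G/T; 11:T/C; 13:T/C; 14:T/C; 15:G/A; 16:G/A; 17:A/C; 21:G/T; 25:G/T.
There are 10 differences over 25 sites, so p = 10/25 = 0.4000.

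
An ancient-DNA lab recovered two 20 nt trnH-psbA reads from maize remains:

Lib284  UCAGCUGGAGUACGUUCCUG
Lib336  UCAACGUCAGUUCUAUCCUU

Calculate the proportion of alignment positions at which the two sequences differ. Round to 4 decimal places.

0.4000

Differing sites — 4:G/A; 6:U/G; 7:G/U; 8:G/C; 12:A/U; 14:G/U; 15:U/A; 20:G/U.
There are 8 differences over 20 sites, so p = 8/20 = 0.4000.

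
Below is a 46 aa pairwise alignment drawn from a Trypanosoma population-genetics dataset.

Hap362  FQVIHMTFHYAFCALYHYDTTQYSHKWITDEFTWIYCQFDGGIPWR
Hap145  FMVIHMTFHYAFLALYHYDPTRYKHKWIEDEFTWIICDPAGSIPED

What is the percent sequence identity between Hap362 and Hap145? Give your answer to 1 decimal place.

Differing sites — 2:Q/M; 13:C/L; 20:T/P; 22:Q/R; 24:S/K; 29:T/E; 36:Y/I; 38:Q/D; 39:F/P; 40:D/A; 42:G/S; 45:W/E; 46:R/D.
33 of the 46 sites match, so the percent identity is 33/46 × 100 = 71.7%.

71.7%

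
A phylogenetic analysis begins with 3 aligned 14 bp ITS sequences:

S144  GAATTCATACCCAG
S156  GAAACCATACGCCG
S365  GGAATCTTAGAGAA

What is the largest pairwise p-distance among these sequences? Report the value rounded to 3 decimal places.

0.571

Pairwise Hamming distances:
  S144 vs S156: 4
  S144 vs S365: 7
  S156 vs S365: 8
The largest is 8 mismatches, between S156 and S365; p = 8/14 = 0.571.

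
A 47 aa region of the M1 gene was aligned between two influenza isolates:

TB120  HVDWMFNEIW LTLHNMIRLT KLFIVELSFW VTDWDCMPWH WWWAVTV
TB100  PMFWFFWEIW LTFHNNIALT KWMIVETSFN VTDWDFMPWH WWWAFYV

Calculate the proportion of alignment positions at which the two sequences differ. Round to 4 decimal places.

0.3191

The sequences differ at positions 1 (H/P), 2 (V/M), 3 (D/F), 5 (M/F), 7 (N/W), 13 (L/F), 16 (M/N), 18 (R/A), 22 (L/W), 23 (F/M), 27 (L/T), 30 (W/N), 36 (C/F), 45 (V/F), 46 (T/Y).
There are 15 differences over 47 sites, so p = 15/47 = 0.3191.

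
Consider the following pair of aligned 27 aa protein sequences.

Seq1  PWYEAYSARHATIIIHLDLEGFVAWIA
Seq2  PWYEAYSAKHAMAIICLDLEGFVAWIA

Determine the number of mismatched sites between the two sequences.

4

Differing sites — 9:R/K; 12:T/M; 13:I/A; 16:H/C.
That gives 4 mismatches out of 27 aligned sites, so the Hamming distance is 4.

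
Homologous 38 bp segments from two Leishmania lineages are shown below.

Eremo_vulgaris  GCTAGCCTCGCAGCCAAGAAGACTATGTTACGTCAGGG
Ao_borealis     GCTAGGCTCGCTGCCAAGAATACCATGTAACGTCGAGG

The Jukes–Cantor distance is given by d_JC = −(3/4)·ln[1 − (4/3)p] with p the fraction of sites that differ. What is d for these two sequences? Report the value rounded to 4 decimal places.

0.2114

Differing sites — 6:C/G; 12:A/T; 21:G/T; 24:T/C; 29:T/A; 35:A/G; 36:G/A.
p = 7/38 = 0.184211.
d = −0.75 · ln(1 − (4/3)·0.184211) = −0.75 · ln(0.754385) = −0.75 · (-0.281852) = 0.2114.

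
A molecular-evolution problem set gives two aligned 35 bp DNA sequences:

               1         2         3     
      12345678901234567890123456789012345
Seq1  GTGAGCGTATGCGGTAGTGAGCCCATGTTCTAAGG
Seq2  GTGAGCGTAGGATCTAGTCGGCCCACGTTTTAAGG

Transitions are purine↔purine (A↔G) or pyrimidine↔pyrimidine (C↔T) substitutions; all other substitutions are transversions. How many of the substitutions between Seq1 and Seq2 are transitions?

Mismatches occur at site 10 (T↔G, transversion), site 12 (C↔A, transversion), site 13 (G↔T, transversion), site 14 (G↔C, transversion), site 19 (G↔C, transversion), site 20 (A↔G, transition), site 26 (T↔C, transition), site 30 (C↔T, transition).
Of the 8 differences, 3 transitions and 5 transversions, so the answer is 3.

3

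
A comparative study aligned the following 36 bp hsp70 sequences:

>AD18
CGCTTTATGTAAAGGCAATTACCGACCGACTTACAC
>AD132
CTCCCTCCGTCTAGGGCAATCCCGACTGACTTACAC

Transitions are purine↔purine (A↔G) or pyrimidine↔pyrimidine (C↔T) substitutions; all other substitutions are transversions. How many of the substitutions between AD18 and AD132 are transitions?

The sequences differ at positions 2 (G/T, transversion), 4 (T/C, transition), 5 (T/C, transition), 7 (A/C, transversion), 8 (T/C, transition), 11 (A/C, transversion), 12 (A/T, transversion), 16 (C/G, transversion), 17 (A/C, transversion), 19 (T/A, transversion), 21 (A/C, transversion), 27 (C/T, transition).
Of the 12 differences, 4 transitions and 8 transversions, so the answer is 4.

4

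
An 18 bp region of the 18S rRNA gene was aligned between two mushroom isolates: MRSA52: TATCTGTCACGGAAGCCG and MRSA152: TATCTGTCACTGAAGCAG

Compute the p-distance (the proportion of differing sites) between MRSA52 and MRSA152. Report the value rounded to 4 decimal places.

0.1111

Differing sites — 11:G/T; 17:C/A.
There are 2 differences over 18 sites, so p = 2/18 = 0.1111.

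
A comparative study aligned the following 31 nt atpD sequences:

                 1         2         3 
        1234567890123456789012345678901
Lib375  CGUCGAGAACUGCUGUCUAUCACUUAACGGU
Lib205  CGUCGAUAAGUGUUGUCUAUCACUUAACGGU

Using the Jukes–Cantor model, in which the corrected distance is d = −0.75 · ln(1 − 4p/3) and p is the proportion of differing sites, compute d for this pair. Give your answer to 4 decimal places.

The sequences differ at positions 7 (G/U), 10 (C/G), 13 (C/U).
p = 3/31 = 0.096774.
d = −0.75 · ln(1 − (4/3)·0.096774) = −0.75 · ln(0.870968) = −0.75 · (-0.138150) = 0.1036.

0.1036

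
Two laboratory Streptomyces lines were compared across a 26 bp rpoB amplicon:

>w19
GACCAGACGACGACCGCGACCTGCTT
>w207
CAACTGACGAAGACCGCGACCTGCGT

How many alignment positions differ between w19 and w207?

5

The sequences differ at positions 1 (G/C), 3 (C/A), 5 (A/T), 11 (C/A), 25 (T/G).
That gives 5 mismatches out of 26 aligned sites, so the Hamming distance is 5.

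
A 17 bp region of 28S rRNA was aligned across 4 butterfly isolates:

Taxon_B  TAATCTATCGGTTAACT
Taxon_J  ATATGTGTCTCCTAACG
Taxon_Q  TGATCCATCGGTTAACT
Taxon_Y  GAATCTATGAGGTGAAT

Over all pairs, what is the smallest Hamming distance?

Pairwise Hamming distances:
  Taxon_B vs Taxon_J: 8
  Taxon_B vs Taxon_Q: 2
  Taxon_B vs Taxon_Y: 6
  Taxon_J vs Taxon_Q: 9
  Taxon_J vs Taxon_Y: 11
  Taxon_Q vs Taxon_Y: 8
The smallest is 2, between Taxon_B and Taxon_Q.

2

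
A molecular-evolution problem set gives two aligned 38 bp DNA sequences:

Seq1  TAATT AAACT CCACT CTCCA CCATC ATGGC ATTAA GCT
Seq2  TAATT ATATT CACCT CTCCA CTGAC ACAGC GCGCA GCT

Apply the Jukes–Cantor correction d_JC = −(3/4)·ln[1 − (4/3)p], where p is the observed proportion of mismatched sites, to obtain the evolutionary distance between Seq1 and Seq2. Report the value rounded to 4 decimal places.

0.4568

The sequences differ at positions 7 (A/T), 9 (C/T), 12 (C/A), 13 (A/C), 22 (C/T), 23 (A/G), 24 (T/A), 27 (T/C), 28 (G/A), 31 (A/G), 32 (T/C), 33 (T/G), 34 (A/C).
p = 13/38 = 0.342105.
d = −0.75 · ln(1 − (4/3)·0.342105) = −0.75 · ln(0.543860) = −0.75 · (-0.609063) = 0.4568.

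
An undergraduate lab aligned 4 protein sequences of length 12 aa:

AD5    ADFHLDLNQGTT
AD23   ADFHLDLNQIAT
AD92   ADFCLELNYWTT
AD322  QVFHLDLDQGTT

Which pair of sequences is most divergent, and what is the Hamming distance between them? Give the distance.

Pairwise Hamming distances:
  AD5 vs AD23: 2
  AD5 vs AD92: 4
  AD5 vs AD322: 3
  AD23 vs AD92: 5
  AD23 vs AD322: 5
  AD92 vs AD322: 7
The largest is 7, between AD92 and AD322.

7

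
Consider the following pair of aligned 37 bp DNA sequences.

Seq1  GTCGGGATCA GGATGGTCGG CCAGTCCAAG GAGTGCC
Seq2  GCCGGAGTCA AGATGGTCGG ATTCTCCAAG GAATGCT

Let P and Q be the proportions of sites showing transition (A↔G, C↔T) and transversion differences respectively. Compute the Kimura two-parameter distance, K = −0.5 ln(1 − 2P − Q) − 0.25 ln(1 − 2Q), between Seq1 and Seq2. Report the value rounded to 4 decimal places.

0.3518

The sequences differ at positions 2 (T/C, transition), 6 (G/A, transition), 7 (A/G, transition), 11 (G/A, transition), 21 (C/A, transversion), 22 (C/T, transition), 23 (A/T, transversion), 24 (G/C, transversion), 33 (G/A, transition), 37 (C/T, transition).
Of the 10 differences, 7 transitions and 3 transversions over 37 sites: P = 7/37 = 0.189189, Q = 3/37 = 0.081081.
d = −0.5·ln(0.540541) − 0.25·ln(0.837838) = −0.5·(-0.615185) − 0.25·(-0.176931) = 0.3518.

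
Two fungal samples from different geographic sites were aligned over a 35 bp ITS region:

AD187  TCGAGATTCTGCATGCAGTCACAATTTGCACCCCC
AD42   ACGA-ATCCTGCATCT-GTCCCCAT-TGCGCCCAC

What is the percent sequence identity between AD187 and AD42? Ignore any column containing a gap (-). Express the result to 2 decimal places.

75.00%

Excluding the 3 gap columns leaves 32 comparable sites.
Mismatches occur at site 1 (T→A), site 8 (T→C), site 15 (G→C), site 16 (C→T), site 21 (A→C), site 23 (A→C), site 30 (A→G), site 34 (C→A).
24 of the 32 comparable sites match, so the percent identity is 24/32 × 100 = 75.00%.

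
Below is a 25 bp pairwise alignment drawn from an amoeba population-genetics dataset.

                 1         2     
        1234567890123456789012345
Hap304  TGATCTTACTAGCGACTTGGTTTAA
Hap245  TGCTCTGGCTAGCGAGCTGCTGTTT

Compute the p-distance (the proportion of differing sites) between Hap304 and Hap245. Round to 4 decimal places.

0.3600

Differing sites — 3:A/C; 7:T/G; 8:A/G; 16:C/G; 17:T/C; 20:G/C; 22:T/G; 24:A/T; 25:A/T.
There are 9 differences over 25 sites, so p = 9/25 = 0.3600.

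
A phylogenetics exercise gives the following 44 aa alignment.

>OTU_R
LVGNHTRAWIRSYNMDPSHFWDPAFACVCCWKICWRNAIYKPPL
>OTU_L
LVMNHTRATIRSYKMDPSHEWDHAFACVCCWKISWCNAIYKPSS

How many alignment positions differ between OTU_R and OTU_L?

9

Mismatches occur at site 3 (G→M), site 9 (W→T), site 14 (N→K), site 20 (F→E), site 23 (P→H), site 34 (C→S), site 36 (R→C), site 43 (P→S), site 44 (L→S).
That gives 9 mismatches out of 44 aligned sites, so the Hamming distance is 9.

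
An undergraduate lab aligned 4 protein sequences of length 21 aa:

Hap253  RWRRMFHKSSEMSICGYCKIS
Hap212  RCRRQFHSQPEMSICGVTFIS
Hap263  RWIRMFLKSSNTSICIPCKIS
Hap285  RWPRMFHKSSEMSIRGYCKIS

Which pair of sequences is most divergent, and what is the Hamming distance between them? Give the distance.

Pairwise Hamming distances:
  Hap253 vs Hap212: 8
  Hap253 vs Hap263: 6
  Hap253 vs Hap285: 2
  Hap212 vs Hap263: 13
  Hap212 vs Hap285: 10
  Hap263 vs Hap285: 7
The largest is 13, between Hap212 and Hap263.

13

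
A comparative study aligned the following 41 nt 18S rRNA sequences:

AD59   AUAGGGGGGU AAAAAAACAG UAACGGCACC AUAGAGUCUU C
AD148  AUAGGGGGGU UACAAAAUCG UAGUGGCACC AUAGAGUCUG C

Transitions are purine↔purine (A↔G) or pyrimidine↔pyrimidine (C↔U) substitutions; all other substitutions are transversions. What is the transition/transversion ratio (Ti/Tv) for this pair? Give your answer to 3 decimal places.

0.750

Differing sites — 11:A/U (Tv); 13:A/C (Tv); 18:C/U (Ti); 19:A/C (Tv); 23:A/G (Ti); 24:C/U (Ti); 40:U/G (Tv).
Of the 7 differences, 3 transitions and 4 transversions, so Ti/Tv = 3/4 = 0.750.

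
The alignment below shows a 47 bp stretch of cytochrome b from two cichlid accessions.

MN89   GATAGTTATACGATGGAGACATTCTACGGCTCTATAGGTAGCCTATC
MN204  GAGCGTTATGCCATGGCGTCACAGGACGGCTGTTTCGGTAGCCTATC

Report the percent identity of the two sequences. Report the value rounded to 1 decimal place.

Differing sites — 3:T/G; 4:A/C; 10:A/G; 12:G/C; 17:A/C; 19:A/T; 22:T/C; 23:T/A; 24:C/G; 25:T/G; 32:C/G; 34:A/T; 36:A/C.
34 of the 47 sites match, so the percent identity is 34/47 × 100 = 72.3%.

72.3%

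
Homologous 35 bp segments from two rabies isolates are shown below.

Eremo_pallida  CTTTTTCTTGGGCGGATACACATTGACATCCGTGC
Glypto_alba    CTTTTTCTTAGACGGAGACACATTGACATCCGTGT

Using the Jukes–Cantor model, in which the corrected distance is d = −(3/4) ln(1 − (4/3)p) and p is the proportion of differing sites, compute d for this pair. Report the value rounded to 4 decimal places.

0.1240

Mismatches occur at site 10 (G/A), site 12 (G/A), site 17 (T/G), site 35 (C/T).
p = 4/35 = 0.114286.
d = −0.75 · ln(1 − (4/3)·0.114286) = −0.75 · ln(0.847619) = −0.75 · (-0.165324) = 0.1240.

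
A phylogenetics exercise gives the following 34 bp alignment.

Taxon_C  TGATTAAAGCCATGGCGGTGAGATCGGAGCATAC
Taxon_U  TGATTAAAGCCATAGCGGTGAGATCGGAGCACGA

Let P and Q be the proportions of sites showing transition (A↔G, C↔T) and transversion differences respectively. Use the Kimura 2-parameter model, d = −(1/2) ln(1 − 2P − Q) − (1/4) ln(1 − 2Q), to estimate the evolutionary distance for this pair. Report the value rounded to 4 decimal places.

0.1304

Differing sites — 14:G/A (Ti); 32:T/C (Ti); 33:A/G (Ti); 34:C/A (Tv).
Of the 4 differences, 3 transitions and 1 transversion over 34 sites: P = 3/34 = 0.088235, Q = 1/34 = 0.029412.
d = −0.5·ln(0.794118) − 0.25·ln(0.941176) = −0.5·(-0.230523) − 0.25·(-0.060625) = 0.1304.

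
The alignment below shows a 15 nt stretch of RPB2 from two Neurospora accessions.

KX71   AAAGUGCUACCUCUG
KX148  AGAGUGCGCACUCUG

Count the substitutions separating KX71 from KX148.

Mismatches occur at site 2 (A/G), site 8 (U/G), site 9 (A/C), site 10 (C/A).
That gives 4 mismatches out of 15 aligned sites, so the Hamming distance is 4.

4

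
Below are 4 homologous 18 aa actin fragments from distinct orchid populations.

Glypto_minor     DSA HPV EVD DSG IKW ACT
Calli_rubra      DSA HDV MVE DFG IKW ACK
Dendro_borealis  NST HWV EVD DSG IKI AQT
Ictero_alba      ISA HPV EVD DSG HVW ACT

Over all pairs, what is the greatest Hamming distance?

9

Pairwise Hamming distances:
  Glypto_minor vs Calli_rubra: 5
  Glypto_minor vs Dendro_borealis: 5
  Glypto_minor vs Ictero_alba: 3
  Calli_rubra vs Dendro_borealis: 9
  Calli_rubra vs Ictero_alba: 8
  Dendro_borealis vs Ictero_alba: 7
The largest is 9, between Calli_rubra and Dendro_borealis.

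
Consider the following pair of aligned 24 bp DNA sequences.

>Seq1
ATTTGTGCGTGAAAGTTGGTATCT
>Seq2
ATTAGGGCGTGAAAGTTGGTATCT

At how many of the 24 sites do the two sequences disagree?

Differing sites — 4:T/A; 6:T/G.
That gives 2 mismatches out of 24 aligned sites, so the Hamming distance is 2.

2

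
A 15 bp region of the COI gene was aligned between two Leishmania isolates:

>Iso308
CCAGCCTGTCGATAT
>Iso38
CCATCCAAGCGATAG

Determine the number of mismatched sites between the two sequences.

The sequences differ at positions 4 (G/T), 7 (T/A), 8 (G/A), 9 (T/G), 15 (T/G).
That gives 5 mismatches out of 15 aligned sites, so the Hamming distance is 5.

5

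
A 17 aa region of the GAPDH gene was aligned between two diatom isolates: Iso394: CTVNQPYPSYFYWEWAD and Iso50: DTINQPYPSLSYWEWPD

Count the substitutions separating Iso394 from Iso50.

Mismatches occur at site 1 (C/D), site 3 (V/I), site 10 (Y/L), site 11 (F/S), site 16 (A/P).
That gives 5 mismatches out of 17 aligned sites, so the Hamming distance is 5.

5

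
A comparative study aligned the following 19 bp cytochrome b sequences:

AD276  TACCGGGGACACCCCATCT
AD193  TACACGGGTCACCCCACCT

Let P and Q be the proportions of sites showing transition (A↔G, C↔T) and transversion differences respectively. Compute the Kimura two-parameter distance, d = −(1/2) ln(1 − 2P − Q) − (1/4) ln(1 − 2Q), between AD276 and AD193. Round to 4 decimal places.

0.2476

Mismatches occur at site 4 (C→A, transversion), site 5 (G→C, transversion), site 9 (A→T, transversion), site 17 (T→C, transition).
Of the 4 differences, 1 transition and 3 transversions over 19 sites: P = 1/19 = 0.052632, Q = 3/19 = 0.157895.
d = −0.5·ln(0.736841) − 0.25·ln(0.684210) = −0.5·(-0.305383) − 0.25·(-0.379490) = 0.2476.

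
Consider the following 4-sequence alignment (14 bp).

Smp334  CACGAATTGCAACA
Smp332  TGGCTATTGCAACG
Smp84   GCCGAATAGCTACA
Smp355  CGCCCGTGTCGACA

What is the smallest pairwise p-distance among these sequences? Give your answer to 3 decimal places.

0.286

Pairwise Hamming distances:
  Smp334 vs Smp332: 6
  Smp334 vs Smp84: 4
  Smp334 vs Smp355: 7
  Smp332 vs Smp84: 8
  Smp332 vs Smp355: 8
  Smp84 vs Smp355: 8
The smallest is 4 mismatches, between Smp334 and Smp84; p = 4/14 = 0.286.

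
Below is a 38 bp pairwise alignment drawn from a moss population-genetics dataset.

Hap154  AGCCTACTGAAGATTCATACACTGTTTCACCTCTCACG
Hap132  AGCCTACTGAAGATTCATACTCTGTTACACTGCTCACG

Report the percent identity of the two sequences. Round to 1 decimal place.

Mismatches occur at site 21 (A→T), site 27 (T→A), site 31 (C→T), site 32 (T→G).
34 of the 38 sites match, so the percent identity is 34/38 × 100 = 89.5%.

89.5%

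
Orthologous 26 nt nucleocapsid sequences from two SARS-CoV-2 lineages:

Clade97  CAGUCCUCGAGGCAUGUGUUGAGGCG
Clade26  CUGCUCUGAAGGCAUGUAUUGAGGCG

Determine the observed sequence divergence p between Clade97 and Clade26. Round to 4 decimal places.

0.2308

Differing sites — 2:A/U; 4:U/C; 5:C/U; 8:C/G; 9:G/A; 18:G/A.
There are 6 differences over 26 sites, so p = 6/26 = 0.2308.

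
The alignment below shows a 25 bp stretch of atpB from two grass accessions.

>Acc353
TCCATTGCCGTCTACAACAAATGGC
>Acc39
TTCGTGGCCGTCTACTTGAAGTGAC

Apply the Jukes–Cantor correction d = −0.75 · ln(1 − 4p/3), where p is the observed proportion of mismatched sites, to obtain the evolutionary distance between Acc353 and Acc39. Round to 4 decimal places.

0.4172

Differing sites — 2:C/T; 4:A/G; 6:T/G; 16:A/T; 17:A/T; 18:C/G; 21:A/G; 24:G/A.
p = 8/25 = 0.320000.
d = −0.75 · ln(1 − (4/3)·0.320000) = −0.75 · ln(0.573333) = −0.75 · (-0.556289) = 0.4172.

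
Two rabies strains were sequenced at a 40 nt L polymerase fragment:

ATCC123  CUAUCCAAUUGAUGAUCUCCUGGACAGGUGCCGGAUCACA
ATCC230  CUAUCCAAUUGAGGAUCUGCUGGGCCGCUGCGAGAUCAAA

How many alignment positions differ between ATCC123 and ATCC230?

8

Mismatches occur at site 13 (U/G), site 19 (C/G), site 24 (A/G), site 26 (A/C), site 28 (G/C), site 32 (C/G), site 33 (G/A), site 39 (C/A).
That gives 8 mismatches out of 40 aligned sites, so the Hamming distance is 8.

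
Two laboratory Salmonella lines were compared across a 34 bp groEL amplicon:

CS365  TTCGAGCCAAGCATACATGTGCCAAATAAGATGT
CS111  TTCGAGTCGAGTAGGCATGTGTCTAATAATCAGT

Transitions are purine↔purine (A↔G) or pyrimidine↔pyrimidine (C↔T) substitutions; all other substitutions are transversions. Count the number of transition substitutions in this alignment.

Mismatches occur at site 7 (C→T, transition), site 9 (A→G, transition), site 12 (C→T, transition), site 14 (T→G, transversion), site 15 (A→G, transition), site 22 (C→T, transition), site 24 (A→T, transversion), site 30 (G→T, transversion), site 31 (A→C, transversion), site 32 (T→A, transversion).
Of the 10 differences, 5 transitions and 5 transversions, so the answer is 5.

5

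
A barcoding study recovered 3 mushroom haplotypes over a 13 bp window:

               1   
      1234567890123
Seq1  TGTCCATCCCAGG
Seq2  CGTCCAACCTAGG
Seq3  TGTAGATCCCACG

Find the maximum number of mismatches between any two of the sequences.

Pairwise Hamming distances:
  Seq1 vs Seq2: 3
  Seq1 vs Seq3: 3
  Seq2 vs Seq3: 6
The largest is 6, between Seq2 and Seq3.

6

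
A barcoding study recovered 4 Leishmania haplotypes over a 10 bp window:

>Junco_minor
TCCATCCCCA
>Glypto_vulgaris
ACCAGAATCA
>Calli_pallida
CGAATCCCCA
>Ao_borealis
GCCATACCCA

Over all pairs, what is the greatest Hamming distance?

Pairwise Hamming distances:
  Junco_minor vs Glypto_vulgaris: 5
  Junco_minor vs Calli_pallida: 3
  Junco_minor vs Ao_borealis: 2
  Glypto_vulgaris vs Calli_pallida: 7
  Glypto_vulgaris vs Ao_borealis: 4
  Calli_pallida vs Ao_borealis: 4
The largest is 7, between Glypto_vulgaris and Calli_pallida.

7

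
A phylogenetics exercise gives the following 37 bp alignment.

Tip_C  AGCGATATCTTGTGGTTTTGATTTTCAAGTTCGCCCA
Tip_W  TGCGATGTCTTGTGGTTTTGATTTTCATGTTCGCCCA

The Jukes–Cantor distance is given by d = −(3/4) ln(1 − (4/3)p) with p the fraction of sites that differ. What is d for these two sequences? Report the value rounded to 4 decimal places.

The sequences differ at positions 1 (A/T), 7 (A/G), 28 (A/T).
p = 3/37 = 0.081081.
d = −0.75 · ln(1 − (4/3)·0.081081) = −0.75 · ln(0.891892) = −0.75 · (-0.114410) = 0.0858.

0.0858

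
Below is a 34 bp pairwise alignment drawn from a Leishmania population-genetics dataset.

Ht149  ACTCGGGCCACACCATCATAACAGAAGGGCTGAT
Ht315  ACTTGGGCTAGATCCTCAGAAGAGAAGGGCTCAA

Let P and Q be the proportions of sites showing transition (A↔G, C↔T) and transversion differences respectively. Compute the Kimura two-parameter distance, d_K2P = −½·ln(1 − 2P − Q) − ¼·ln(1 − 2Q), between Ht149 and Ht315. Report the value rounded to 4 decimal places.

The sequences differ at positions 4 (C/T, transition), 9 (C/T, transition), 11 (C/G, transversion), 13 (C/T, transition), 15 (A/C, transversion), 19 (T/G, transversion), 22 (C/G, transversion), 32 (G/C, transversion), 34 (T/A, transversion).
Of the 9 differences, 3 transitions and 6 transversions over 34 sites: P = 3/34 = 0.088235, Q = 6/34 = 0.176471.
d = −0.5·ln(0.647059) − 0.25·ln(0.647058) = −0.5·(-0.435318) − 0.25·(-0.435319) = 0.3265.

0.3265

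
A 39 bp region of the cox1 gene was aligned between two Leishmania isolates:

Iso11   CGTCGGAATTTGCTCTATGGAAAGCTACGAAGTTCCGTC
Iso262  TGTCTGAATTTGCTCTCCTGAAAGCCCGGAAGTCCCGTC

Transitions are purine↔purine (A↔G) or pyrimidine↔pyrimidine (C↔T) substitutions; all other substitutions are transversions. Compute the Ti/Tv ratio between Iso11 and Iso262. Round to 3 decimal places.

Mismatches occur at site 1 (C/T, transition), site 5 (G/T, transversion), site 17 (A/C, transversion), site 18 (T/C, transition), site 19 (G/T, transversion), site 26 (T/C, transition), site 27 (A/C, transversion), site 28 (C/G, transversion), site 34 (T/C, transition).
Of the 9 differences, 4 transitions and 5 transversions, so Ti/Tv = 4/5 = 0.800.

0.800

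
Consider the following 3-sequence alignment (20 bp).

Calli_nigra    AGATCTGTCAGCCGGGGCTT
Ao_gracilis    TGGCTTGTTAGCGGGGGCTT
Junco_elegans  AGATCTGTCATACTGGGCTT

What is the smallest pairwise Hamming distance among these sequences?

Pairwise Hamming distances:
  Calli_nigra vs Ao_gracilis: 6
  Calli_nigra vs Junco_elegans: 3
  Ao_gracilis vs Junco_elegans: 9
The smallest is 3, between Calli_nigra and Junco_elegans.

3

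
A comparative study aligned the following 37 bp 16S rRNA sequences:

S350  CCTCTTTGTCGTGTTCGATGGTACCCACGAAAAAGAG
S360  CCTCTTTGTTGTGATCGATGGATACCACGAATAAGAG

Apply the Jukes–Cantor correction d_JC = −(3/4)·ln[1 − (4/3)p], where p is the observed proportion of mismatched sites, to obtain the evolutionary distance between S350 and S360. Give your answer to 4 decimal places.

0.1827

Mismatches occur at site 10 (C→T), site 14 (T→A), site 22 (T→A), site 23 (A→T), site 24 (C→A), site 32 (A→T).
p = 6/37 = 0.162162.
d = −0.75 · ln(1 − (4/3)·0.162162) = −0.75 · ln(0.783784) = −0.75 · (-0.243622) = 0.1827.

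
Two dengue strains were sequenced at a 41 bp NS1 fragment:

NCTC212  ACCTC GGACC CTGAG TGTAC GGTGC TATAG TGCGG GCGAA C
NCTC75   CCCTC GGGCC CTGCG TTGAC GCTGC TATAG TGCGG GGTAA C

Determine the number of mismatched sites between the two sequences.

8

The sequences differ at positions 1 (A/C), 8 (A/G), 14 (A/C), 17 (G/T), 18 (T/G), 22 (G/C), 37 (C/G), 38 (G/T).
That gives 8 mismatches out of 41 aligned sites, so the Hamming distance is 8.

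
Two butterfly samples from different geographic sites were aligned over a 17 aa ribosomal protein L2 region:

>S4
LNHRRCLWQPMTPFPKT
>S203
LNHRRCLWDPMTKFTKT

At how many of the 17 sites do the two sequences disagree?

Differing sites — 9:Q/D; 13:P/K; 15:P/T.
That gives 3 mismatches out of 17 aligned sites, so the Hamming distance is 3.

3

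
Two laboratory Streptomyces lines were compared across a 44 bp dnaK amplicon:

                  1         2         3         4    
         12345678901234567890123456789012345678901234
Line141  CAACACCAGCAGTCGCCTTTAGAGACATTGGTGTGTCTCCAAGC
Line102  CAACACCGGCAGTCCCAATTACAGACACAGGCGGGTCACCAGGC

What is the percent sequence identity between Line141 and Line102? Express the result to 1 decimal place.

Differing sites — 8:A/G; 15:G/C; 17:C/A; 18:T/A; 22:G/C; 28:T/C; 29:T/A; 32:T/C; 34:T/G; 38:T/A; 42:A/G.
33 of the 44 sites match, so the percent identity is 33/44 × 100 = 75.0%.

75.0%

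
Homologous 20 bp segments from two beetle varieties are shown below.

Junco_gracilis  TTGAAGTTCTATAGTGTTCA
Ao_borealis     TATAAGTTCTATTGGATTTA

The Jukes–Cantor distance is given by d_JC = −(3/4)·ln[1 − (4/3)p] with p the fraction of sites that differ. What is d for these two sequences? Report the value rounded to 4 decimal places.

0.3831

The sequences differ at positions 2 (T/A), 3 (G/T), 13 (A/T), 15 (T/G), 16 (G/A), 19 (C/T).
p = 6/20 = 0.300000.
d = −0.75 · ln(1 − (4/3)·0.300000) = −0.75 · ln(0.600000) = −0.75 · (-0.510826) = 0.3831.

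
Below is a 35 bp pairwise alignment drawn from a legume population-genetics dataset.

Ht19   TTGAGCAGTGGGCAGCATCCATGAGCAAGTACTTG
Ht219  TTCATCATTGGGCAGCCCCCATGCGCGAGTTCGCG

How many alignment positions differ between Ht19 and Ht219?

The sequences differ at positions 3 (G/C), 5 (G/T), 8 (G/T), 17 (A/C), 18 (T/C), 24 (A/C), 27 (A/G), 31 (A/T), 33 (T/G), 34 (T/C).
That gives 10 mismatches out of 35 aligned sites, so the Hamming distance is 10.

10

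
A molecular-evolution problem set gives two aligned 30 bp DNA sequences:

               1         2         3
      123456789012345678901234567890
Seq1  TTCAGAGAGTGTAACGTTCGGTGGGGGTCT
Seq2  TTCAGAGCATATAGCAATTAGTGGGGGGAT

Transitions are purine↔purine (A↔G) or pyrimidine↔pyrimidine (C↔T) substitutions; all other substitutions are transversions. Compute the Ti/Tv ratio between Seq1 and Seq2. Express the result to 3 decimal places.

1.500

The sequences differ at positions 8 (A/C, transversion), 9 (G/A, transition), 11 (G/A, transition), 14 (A/G, transition), 16 (G/A, transition), 17 (T/A, transversion), 19 (C/T, transition), 20 (G/A, transition), 28 (T/G, transversion), 29 (C/A, transversion).
Of the 10 differences, 6 transitions and 4 transversions, so Ti/Tv = 6/4 = 1.500.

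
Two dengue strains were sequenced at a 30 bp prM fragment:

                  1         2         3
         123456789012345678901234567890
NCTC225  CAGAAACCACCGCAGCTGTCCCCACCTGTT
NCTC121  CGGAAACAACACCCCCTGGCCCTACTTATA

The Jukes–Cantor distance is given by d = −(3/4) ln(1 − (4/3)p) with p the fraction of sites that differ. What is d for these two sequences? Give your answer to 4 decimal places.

0.5034

Differing sites — 2:A/G; 8:C/A; 11:C/A; 12:G/C; 14:A/C; 15:G/C; 19:T/G; 23:C/T; 26:C/T; 28:G/A; 30:T/A.
p = 11/30 = 0.366667.
d = −0.75 · ln(1 − (4/3)·0.366667) = −0.75 · ln(0.511111) = −0.75 · (-0.671168) = 0.5034.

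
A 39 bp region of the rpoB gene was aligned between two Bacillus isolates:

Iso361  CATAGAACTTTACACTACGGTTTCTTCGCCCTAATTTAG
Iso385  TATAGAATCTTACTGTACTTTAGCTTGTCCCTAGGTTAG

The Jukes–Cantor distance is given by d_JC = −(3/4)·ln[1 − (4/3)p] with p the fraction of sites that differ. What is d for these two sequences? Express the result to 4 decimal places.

Differing sites — 1:C/T; 8:C/T; 9:T/C; 14:A/T; 15:C/G; 19:G/T; 20:G/T; 22:T/A; 23:T/G; 27:C/G; 28:G/T; 34:A/G; 35:T/G.
p = 13/39 = 0.333333.
d = −0.75 · ln(1 − (4/3)·0.333333) = −0.75 · ln(0.555556) = −0.75 · (-0.587786) = 0.4408.

0.4408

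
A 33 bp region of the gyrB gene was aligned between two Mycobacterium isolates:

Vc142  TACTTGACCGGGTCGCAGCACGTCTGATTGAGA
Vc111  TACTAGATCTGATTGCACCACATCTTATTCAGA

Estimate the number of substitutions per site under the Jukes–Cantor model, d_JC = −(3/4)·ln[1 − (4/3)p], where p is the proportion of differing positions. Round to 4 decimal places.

0.3390

Differing sites — 5:T/A; 8:C/T; 10:G/T; 12:G/A; 14:C/T; 18:G/C; 22:G/A; 26:G/T; 30:G/C.
p = 9/33 = 0.272727.
d = −0.75 · ln(1 − (4/3)·0.272727) = −0.75 · ln(0.636364) = −0.75 · (-0.451985) = 0.3390.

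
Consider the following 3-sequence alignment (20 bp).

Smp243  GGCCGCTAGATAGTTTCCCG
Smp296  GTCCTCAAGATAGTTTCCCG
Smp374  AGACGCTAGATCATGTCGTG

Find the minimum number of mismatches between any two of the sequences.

3

Pairwise Hamming distances:
  Smp243 vs Smp296: 3
  Smp243 vs Smp374: 7
  Smp296 vs Smp374: 10
The smallest is 3, between Smp243 and Smp296.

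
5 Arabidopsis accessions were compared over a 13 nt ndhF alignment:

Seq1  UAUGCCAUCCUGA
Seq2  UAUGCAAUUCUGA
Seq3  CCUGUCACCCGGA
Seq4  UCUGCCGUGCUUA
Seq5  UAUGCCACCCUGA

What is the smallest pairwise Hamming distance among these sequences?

Pairwise Hamming distances:
  Seq1 vs Seq2: 2
  Seq1 vs Seq3: 5
  Seq1 vs Seq4: 4
  Seq1 vs Seq5: 1
  Seq2 vs Seq3: 7
  Seq2 vs Seq4: 5
  Seq2 vs Seq5: 3
  Seq3 vs Seq4: 7
  Seq3 vs Seq5: 4
  Seq4 vs Seq5: 5
The smallest is 1, between Seq1 and Seq5.

1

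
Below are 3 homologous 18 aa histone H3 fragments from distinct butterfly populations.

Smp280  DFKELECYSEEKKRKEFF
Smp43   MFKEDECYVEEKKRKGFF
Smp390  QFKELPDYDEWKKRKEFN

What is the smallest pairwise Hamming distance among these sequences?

4

Pairwise Hamming distances:
  Smp280 vs Smp43: 4
  Smp280 vs Smp390: 6
  Smp43 vs Smp390: 8
The smallest is 4, between Smp280 and Smp43.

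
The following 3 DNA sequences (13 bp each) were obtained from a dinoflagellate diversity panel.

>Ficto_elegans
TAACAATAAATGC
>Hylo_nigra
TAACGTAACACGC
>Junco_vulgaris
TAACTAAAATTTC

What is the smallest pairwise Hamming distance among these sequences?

4

Pairwise Hamming distances:
  Ficto_elegans vs Hylo_nigra: 5
  Ficto_elegans vs Junco_vulgaris: 4
  Hylo_nigra vs Junco_vulgaris: 6
The smallest is 4, between Ficto_elegans and Junco_vulgaris.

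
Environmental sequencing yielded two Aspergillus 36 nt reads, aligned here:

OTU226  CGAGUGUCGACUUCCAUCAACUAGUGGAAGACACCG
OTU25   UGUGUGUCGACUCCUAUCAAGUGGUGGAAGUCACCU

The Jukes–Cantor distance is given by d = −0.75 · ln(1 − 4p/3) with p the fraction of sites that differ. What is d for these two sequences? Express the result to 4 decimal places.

0.2635

Mismatches occur at site 1 (C↔U), site 3 (A↔U), site 13 (U↔C), site 15 (C↔U), site 21 (C↔G), site 23 (A↔G), site 31 (A↔U), site 36 (G↔U).
p = 8/36 = 0.222222.
d = −0.75 · ln(1 − (4/3)·0.222222) = −0.75 · ln(0.703704) = −0.75 · (-0.351397) = 0.2635.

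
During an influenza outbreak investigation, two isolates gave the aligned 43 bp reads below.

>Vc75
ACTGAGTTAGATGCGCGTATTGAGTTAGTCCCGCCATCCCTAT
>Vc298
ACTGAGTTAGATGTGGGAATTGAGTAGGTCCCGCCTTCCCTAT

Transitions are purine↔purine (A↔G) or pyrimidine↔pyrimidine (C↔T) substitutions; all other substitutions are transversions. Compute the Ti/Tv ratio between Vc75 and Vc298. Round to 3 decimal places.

The sequences differ at positions 14 (C/T, transition), 16 (C/G, transversion), 18 (T/A, transversion), 26 (T/A, transversion), 27 (A/G, transition), 36 (A/T, transversion).
Of the 6 differences, 2 transitions and 4 transversions, so Ti/Tv = 2/4 = 0.500.

0.500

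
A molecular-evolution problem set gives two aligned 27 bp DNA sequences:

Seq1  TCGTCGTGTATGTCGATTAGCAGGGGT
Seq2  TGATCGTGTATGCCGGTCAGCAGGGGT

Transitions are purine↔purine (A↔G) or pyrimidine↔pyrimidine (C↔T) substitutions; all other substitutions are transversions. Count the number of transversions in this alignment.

1

The sequences differ at positions 2 (C/G, transversion), 3 (G/A, transition), 13 (T/C, transition), 16 (A/G, transition), 18 (T/C, transition).
Of the 5 differences, 4 transitions and 1 transversion, so the answer is 1.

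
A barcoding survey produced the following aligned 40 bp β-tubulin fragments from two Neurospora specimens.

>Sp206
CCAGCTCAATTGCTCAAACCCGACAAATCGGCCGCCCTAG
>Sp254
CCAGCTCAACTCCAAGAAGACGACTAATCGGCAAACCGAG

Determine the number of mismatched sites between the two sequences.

12

Mismatches occur at site 10 (T↔C), site 12 (G↔C), site 14 (T↔A), site 15 (C↔A), site 16 (A↔G), site 19 (C↔G), site 20 (C↔A), site 25 (A↔T), site 33 (C↔A), site 34 (G↔A), site 35 (C↔A), site 38 (T↔G).
That gives 12 mismatches out of 40 aligned sites, so the Hamming distance is 12.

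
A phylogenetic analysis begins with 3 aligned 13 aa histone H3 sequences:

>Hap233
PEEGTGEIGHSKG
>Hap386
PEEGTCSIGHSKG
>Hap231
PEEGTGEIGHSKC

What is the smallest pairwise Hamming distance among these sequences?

Pairwise Hamming distances:
  Hap233 vs Hap386: 2
  Hap233 vs Hap231: 1
  Hap386 vs Hap231: 3
The smallest is 1, between Hap233 and Hap231.

1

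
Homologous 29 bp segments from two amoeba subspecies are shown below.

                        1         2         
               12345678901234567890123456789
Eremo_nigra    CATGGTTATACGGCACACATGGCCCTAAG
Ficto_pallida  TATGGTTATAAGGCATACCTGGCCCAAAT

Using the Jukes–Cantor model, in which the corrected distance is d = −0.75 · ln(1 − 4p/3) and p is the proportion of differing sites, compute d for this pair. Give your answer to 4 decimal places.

The sequences differ at positions 1 (C/T), 11 (C/A), 16 (C/T), 19 (A/C), 26 (T/A), 29 (G/T).
p = 6/29 = 0.206897.
d = −0.75 · ln(1 − (4/3)·0.206897) = −0.75 · ln(0.724137) = −0.75 · (-0.322775) = 0.2421.

0.2421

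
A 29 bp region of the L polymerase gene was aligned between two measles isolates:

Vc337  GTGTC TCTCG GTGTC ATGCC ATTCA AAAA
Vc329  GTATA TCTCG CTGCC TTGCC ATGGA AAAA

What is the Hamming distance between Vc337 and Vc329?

The sequences differ at positions 3 (G/A), 5 (C/A), 11 (G/C), 14 (T/C), 16 (A/T), 23 (T/G), 24 (C/G).
That gives 7 mismatches out of 29 aligned sites, so the Hamming distance is 7.

7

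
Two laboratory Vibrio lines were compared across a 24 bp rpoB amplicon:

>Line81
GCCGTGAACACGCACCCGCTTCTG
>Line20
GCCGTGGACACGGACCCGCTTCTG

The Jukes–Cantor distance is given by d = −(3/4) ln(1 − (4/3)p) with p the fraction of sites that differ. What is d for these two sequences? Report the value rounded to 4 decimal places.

Mismatches occur at site 7 (A↔G), site 13 (C↔G).
p = 2/24 = 0.083333.
d = −0.75 · ln(1 − (4/3)·0.083333) = −0.75 · ln(0.888889) = −0.75 · (-0.117783) = 0.0883.

0.0883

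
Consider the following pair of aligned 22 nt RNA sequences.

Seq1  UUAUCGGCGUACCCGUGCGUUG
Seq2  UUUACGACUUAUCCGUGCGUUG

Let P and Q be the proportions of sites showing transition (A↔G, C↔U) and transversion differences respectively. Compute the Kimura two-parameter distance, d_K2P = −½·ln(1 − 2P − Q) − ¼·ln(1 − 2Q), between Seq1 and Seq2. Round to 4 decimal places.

0.2711

The sequences differ at positions 3 (A/U, transversion), 4 (U/A, transversion), 7 (G/A, transition), 9 (G/U, transversion), 12 (C/U, transition).
Of the 5 differences, 2 transitions and 3 transversions over 22 sites: P = 2/22 = 0.090909, Q = 3/22 = 0.136364.
d = −0.5·ln(0.681818) − 0.25·ln(0.727272) = −0.5·(-0.382993) − 0.25·(-0.318455) = 0.2711.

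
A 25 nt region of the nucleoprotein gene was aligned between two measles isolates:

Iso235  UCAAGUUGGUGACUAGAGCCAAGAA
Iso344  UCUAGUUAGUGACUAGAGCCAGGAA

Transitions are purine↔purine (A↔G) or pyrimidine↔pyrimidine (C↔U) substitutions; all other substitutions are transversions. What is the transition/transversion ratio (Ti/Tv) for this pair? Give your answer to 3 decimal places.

Differing sites — 3:A/U (Tv); 8:G/A (Ti); 22:A/G (Ti).
Of the 3 differences, 2 transitions and 1 transversion, so Ti/Tv = 2/1 = 2.000.

2.000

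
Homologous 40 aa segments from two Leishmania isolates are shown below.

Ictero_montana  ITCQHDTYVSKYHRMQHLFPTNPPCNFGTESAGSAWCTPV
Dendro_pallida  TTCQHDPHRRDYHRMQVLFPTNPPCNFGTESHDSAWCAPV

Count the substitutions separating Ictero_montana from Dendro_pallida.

10

Mismatches occur at site 1 (I↔T), site 7 (T↔P), site 8 (Y↔H), site 9 (V↔R), site 10 (S↔R), site 11 (K↔D), site 17 (H↔V), site 32 (A↔H), site 33 (G↔D), site 38 (T↔A).
That gives 10 mismatches out of 40 aligned sites, so the Hamming distance is 10.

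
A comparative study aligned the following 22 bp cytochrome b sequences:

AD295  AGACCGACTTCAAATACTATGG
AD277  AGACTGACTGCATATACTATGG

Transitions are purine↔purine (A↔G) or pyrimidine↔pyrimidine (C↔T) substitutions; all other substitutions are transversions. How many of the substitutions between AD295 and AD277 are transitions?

1

The sequences differ at positions 5 (C/T, transition), 10 (T/G, transversion), 13 (A/T, transversion).
Of the 3 differences, 1 transition and 2 transversions, so the answer is 1.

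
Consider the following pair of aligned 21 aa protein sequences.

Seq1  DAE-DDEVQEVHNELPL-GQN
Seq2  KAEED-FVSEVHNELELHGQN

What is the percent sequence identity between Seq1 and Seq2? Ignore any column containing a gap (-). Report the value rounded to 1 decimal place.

Excluding the 3 gap columns leaves 18 comparable sites.
Differing sites — 1:D/K; 7:E/F; 9:Q/S; 16:P/E.
14 of the 18 comparable sites match, so the percent identity is 14/18 × 100 = 77.8%.

77.8%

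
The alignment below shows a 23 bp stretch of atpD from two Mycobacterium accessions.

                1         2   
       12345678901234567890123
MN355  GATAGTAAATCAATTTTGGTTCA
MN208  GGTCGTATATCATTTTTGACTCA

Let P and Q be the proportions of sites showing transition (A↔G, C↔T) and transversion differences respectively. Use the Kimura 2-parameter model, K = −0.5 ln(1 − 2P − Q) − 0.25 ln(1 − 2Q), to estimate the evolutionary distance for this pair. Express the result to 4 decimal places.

0.3238

Differing sites — 2:A/G (Ti); 4:A/C (Tv); 8:A/T (Tv); 13:A/T (Tv); 19:G/A (Ti); 20:T/C (Ti).
Of the 6 differences, 3 transitions and 3 transversions over 23 sites: P = 3/23 = 0.130435, Q = 3/23 = 0.130435.
d = −0.5·ln(0.608695) − 0.25·ln(0.739130) = −0.5·(-0.496438) − 0.25·(-0.302281) = 0.3238.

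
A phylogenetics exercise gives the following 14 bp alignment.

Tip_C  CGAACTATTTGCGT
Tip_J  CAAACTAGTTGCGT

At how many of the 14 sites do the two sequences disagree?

Differing sites — 2:G/A; 8:T/G.
That gives 2 mismatches out of 14 aligned sites, so the Hamming distance is 2.

2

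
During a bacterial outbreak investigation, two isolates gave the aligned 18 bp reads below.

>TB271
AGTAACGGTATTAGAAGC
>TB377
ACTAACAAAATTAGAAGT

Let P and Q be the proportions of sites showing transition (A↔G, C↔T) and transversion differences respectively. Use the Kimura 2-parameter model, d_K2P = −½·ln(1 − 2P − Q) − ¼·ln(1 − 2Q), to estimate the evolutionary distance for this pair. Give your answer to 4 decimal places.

Differing sites — 2:G/C (Tv); 7:G/A (Ti); 8:G/A (Ti); 9:T/A (Tv); 18:C/T (Ti).
Of the 5 differences, 3 transitions and 2 transversions over 18 sites: P = 3/18 = 0.166667, Q = 2/18 = 0.111111.
d = −0.5·ln(0.555555) − 0.25·ln(0.777778) = −0.5·(-0.587788) − 0.25·(-0.251314) = 0.3567.

0.3567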